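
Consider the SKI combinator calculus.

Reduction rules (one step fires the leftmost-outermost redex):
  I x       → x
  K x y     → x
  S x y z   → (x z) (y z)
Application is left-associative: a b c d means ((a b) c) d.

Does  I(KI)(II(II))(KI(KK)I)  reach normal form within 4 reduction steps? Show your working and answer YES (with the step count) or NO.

Answer: NO — after 4 steps the term is II, not yet normal

Derivation:
  start: I(KI)(II(II))(KI(KK)I)
  step 1: KI(II(II))(KI(KK)I)
  step 2: I(KI(KK)I)
  step 3: KI(KK)I
  step 4: II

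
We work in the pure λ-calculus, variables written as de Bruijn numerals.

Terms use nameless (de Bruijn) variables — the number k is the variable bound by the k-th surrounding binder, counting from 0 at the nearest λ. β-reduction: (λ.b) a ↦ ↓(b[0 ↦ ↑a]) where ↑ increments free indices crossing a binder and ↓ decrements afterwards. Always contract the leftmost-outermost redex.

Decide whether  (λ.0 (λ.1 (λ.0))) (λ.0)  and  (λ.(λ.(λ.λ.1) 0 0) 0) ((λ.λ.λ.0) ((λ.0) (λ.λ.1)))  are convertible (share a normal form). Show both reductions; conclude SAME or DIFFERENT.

Answer: SAME — A ⇓ λ.λ.0, B ⇓ λ.λ.0

Derivation:
Term A:
  start: (λ.0 (λ.1 (λ.0))) (λ.0)
  step 1: (λ.0) (λ.(λ.0) (λ.0))
  step 2: λ.(λ.0) (λ.0)
  step 3: λ.λ.0

Term B:
  start: (λ.(λ.(λ.λ.1) 0 0) 0) ((λ.λ.λ.0) ((λ.0) (λ.λ.1)))
  step 1: (λ.(λ.λ.1) 0 0) ((λ.λ.λ.0) ((λ.0) (λ.λ.1)))
  step 2: (λ.λ.1) ((λ.λ.λ.0) ((λ.0) (λ.λ.1))) ((λ.λ.λ.0) ((λ.0) (λ.λ.1)))
  step 3: (λ.(λ.λ.λ.0) ((λ.0) (λ.λ.1))) ((λ.λ.λ.0) ((λ.0) (λ.λ.1)))
  step 4: (λ.λ.λ.0) ((λ.0) (λ.λ.1))
  step 5: λ.λ.0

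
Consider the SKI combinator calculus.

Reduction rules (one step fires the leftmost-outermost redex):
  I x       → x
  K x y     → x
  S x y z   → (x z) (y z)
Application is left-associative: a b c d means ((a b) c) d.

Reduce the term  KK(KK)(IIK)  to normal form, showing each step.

Answer: normal form = KK  (in 3 steps)

Working:
  start: KK(KK)(IIK)
  →1  K(IIK)
  →2  K(IK)
  →3  KK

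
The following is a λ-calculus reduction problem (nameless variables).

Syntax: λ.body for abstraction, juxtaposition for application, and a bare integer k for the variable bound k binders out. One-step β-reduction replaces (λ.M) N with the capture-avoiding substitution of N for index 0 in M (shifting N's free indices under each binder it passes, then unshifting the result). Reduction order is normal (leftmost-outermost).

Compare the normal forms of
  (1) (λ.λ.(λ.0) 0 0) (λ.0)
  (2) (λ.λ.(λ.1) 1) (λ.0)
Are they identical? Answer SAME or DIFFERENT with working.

Term A:
  start: (λ.λ.(λ.0) 0 0) (λ.0)
  →1  λ.(λ.0) 0 0
  →2  λ.0 0

Term B:
  start: (λ.λ.(λ.1) 1) (λ.0)
  →1  λ.(λ.1) (λ.0)
  →2  λ.0

Answer: DIFFERENT — A ⇓ λ.0 0, B ⇓ λ.0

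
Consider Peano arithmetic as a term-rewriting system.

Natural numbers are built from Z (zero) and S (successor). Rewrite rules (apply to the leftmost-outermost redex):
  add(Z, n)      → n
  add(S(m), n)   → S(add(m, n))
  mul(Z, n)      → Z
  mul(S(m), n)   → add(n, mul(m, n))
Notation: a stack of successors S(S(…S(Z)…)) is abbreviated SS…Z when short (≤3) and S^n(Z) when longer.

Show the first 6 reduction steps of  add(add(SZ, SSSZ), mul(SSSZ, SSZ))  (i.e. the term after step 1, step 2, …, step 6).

Answer: after 6 steps: S(S(S(S(add(Z, mul(SSSZ, SSZ))))))

Derivation:
  start: add(add(SZ, SSSZ), mul(SSSZ, SSZ))
  [1] add(S(add(Z, SSSZ)), mul(SSSZ, SSZ))
  [2] S(add(add(Z, SSSZ), mul(SSSZ, SSZ)))
  [3] S(add(SSSZ, mul(SSSZ, SSZ)))
  [4] S(S(add(SSZ, mul(SSSZ, SSZ))))
  [5] S(S(S(add(SZ, mul(SSSZ, SSZ)))))
  [6] S(S(S(S(add(Z, mul(SSSZ, SSZ))))))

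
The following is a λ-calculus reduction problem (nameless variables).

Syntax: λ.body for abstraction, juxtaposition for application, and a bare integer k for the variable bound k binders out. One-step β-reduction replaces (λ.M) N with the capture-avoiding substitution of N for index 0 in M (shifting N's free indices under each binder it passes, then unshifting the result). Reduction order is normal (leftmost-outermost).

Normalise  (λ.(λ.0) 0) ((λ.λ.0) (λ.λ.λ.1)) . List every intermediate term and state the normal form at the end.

  start: (λ.(λ.0) 0) ((λ.λ.0) (λ.λ.λ.1))
  step 1: (λ.0) ((λ.λ.0) (λ.λ.λ.1))
  step 2: (λ.λ.0) (λ.λ.λ.1)
  step 3: λ.0

Answer: normal form = λ.0  (in 3 steps)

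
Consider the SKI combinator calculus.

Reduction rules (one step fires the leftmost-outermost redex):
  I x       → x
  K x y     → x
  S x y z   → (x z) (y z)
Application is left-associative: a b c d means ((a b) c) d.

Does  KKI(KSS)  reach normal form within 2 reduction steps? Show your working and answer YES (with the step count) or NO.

  start: KKI(KSS)
  [1] K(KSS)
  [2] KS

Answer: YES — reaches normal form KS in 2 ≤ 2 steps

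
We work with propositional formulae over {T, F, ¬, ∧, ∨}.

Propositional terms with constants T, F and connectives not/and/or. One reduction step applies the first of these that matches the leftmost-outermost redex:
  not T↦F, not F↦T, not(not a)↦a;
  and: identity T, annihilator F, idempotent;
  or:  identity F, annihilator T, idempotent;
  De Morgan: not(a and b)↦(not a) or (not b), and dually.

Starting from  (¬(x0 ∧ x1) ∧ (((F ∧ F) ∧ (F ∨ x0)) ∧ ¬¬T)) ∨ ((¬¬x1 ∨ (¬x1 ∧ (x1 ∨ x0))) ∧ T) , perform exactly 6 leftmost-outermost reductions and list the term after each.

Answer: after 6 steps: (¬¬x1 ∨ (¬x1 ∧ (x1 ∨ x0))) ∧ T

Derivation:
  start: (¬(x0 ∧ x1) ∧ (((F ∧ F) ∧ (F ∨ x0)) ∧ ¬¬T)) ∨ ((¬¬x1 ∨ (¬x1 ∧ (x1 ∨ x0))) ∧ T)
  step 1: ((¬x0 ∨ ¬x1) ∧ (((F ∧ F) ∧ (F ∨ x0)) ∧ ¬¬T)) ∨ ((¬¬x1 ∨ (¬x1 ∧ (x1 ∨ x0))) ∧ T)
  step 2: ((¬x0 ∨ ¬x1) ∧ ((F ∧ (F ∨ x0)) ∧ ¬¬T)) ∨ ((¬¬x1 ∨ (¬x1 ∧ (x1 ∨ x0))) ∧ T)
  step 3: ((¬x0 ∨ ¬x1) ∧ (F ∧ ¬¬T)) ∨ ((¬¬x1 ∨ (¬x1 ∧ (x1 ∨ x0))) ∧ T)
  step 4: ((¬x0 ∨ ¬x1) ∧ F) ∨ ((¬¬x1 ∨ (¬x1 ∧ (x1 ∨ x0))) ∧ T)
  step 5: F ∨ ((¬¬x1 ∨ (¬x1 ∧ (x1 ∨ x0))) ∧ T)
  step 6: (¬¬x1 ∨ (¬x1 ∧ (x1 ∨ x0))) ∧ T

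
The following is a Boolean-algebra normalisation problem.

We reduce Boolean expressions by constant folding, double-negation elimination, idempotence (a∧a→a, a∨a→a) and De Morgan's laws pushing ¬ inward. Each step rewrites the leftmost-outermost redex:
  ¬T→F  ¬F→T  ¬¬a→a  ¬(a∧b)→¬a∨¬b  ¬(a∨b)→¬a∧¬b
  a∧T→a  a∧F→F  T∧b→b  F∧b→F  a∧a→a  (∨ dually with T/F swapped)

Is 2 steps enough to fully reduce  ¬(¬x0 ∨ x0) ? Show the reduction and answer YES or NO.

Answer: YES — reaches normal form x0 ∧ ¬x0 in 2 ≤ 2 steps

Reduction:
  start: ¬(¬x0 ∨ x0)
  step 1: ¬¬x0 ∧ ¬x0
  step 2: x0 ∧ ¬x0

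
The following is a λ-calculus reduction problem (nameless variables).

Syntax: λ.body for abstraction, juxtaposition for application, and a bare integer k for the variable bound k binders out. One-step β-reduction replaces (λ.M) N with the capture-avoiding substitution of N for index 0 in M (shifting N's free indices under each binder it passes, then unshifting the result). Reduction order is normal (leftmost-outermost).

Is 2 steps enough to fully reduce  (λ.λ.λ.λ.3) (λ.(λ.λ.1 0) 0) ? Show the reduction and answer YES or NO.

Answer: YES — reaches normal form λ.λ.λ.λ.λ.1 0 in 2 ≤ 2 steps

Derivation:
  start: (λ.λ.λ.λ.3) (λ.(λ.λ.1 0) 0)
  step 1: λ.λ.λ.λ.(λ.λ.1 0) 0
  step 2: λ.λ.λ.λ.λ.1 0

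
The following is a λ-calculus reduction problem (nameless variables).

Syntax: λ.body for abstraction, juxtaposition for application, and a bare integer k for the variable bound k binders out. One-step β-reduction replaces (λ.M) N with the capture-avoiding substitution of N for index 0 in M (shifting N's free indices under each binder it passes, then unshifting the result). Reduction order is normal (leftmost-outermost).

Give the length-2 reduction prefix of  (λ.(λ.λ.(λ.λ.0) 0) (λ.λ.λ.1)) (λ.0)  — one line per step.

  start: (λ.(λ.λ.(λ.λ.0) 0) (λ.λ.λ.1)) (λ.0)
  →1  (λ.λ.(λ.λ.0) 0) (λ.λ.λ.1)
  →2  λ.(λ.λ.0) 0

Answer: after 2 steps: λ.(λ.λ.0) 0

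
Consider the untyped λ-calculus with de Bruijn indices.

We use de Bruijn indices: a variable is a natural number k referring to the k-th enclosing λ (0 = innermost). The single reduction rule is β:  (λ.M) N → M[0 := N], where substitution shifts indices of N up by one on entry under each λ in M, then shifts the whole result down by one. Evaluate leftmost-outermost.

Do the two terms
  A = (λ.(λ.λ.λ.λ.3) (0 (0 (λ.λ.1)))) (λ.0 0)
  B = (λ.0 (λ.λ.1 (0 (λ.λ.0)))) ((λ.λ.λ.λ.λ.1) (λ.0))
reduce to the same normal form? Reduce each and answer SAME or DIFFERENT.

Term A:
  start: (λ.(λ.λ.λ.λ.3) (0 (0 (λ.λ.1)))) (λ.0 0)
  step 1: (λ.λ.λ.λ.3) ((λ.0 0) ((λ.0 0) (λ.λ.1)))
  step 2: λ.λ.λ.(λ.0 0) ((λ.0 0) (λ.λ.1))
  step 3: λ.λ.λ.(λ.0 0) (λ.λ.1) ((λ.0 0) (λ.λ.1))
  step 4: λ.λ.λ.(λ.λ.1) (λ.λ.1) ((λ.0 0) (λ.λ.1))
  step 5: λ.λ.λ.(λ.λ.λ.1) ((λ.0 0) (λ.λ.1))
  step 6: λ.λ.λ.λ.λ.1

Term B:
  start: (λ.0 (λ.λ.1 (0 (λ.λ.0)))) ((λ.λ.λ.λ.λ.1) (λ.0))
  step 1: (λ.λ.λ.λ.λ.1) (λ.0) (λ.λ.1 (0 (λ.λ.0)))
  step 2: (λ.λ.λ.λ.1) (λ.λ.1 (0 (λ.λ.0)))
  step 3: λ.λ.λ.1

Answer: DIFFERENT — A ⇓ λ.λ.λ.λ.λ.1, B ⇓ λ.λ.λ.1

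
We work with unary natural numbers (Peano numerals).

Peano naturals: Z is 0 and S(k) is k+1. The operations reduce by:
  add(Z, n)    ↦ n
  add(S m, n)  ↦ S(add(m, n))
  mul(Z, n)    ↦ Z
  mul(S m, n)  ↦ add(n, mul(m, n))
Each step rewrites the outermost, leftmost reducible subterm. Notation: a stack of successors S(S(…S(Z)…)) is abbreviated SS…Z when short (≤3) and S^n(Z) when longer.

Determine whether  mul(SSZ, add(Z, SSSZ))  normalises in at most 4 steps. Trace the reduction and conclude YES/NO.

  start: mul(SSZ, add(Z, SSSZ))
  →1  add(add(Z, SSSZ), mul(SZ, add(Z, SSSZ)))
  →2  add(SSSZ, mul(SZ, add(Z, SSSZ)))
  →3  S(add(SSZ, mul(SZ, add(Z, SSSZ))))
  →4  S(S(add(SZ, mul(SZ, add(Z, SSSZ)))))

Answer: NO — after 4 steps the term is S(S(add(SZ, mul(SZ, add(Z, SSSZ))))), not yet normal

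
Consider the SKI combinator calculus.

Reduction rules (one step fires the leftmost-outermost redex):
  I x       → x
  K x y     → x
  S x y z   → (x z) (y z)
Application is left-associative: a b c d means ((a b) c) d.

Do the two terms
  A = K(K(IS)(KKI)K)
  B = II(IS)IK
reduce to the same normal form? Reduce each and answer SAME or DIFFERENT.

Answer: DIFFERENT — A ⇓ K(SK), B ⇓ SIK

Derivation:
Term A:
  start: K(K(IS)(KKI)K)
  →1  K(ISK)
  →2  K(SK)

Term B:
  start: II(IS)IK
  →1  I(IS)IK
  →2  ISIK
  →3  SIK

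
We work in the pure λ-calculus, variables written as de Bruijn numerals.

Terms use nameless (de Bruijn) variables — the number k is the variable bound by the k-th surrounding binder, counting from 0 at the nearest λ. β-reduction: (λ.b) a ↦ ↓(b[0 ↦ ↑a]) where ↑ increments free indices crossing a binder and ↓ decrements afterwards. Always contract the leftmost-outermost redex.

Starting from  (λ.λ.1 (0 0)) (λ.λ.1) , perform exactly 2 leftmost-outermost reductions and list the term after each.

  start: (λ.λ.1 (0 0)) (λ.λ.1)
  step 1: λ.(λ.λ.1) (0 0)
  step 2: λ.λ.1 1

Answer: after 2 steps: λ.λ.1 1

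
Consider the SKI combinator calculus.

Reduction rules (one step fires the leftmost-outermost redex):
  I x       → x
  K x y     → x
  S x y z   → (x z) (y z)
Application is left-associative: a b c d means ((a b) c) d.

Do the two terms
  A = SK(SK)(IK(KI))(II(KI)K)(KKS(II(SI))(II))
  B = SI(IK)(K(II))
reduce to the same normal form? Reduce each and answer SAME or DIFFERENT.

Answer: SAME — A ⇓ I, B ⇓ I

Derivation:
Term A:
  start: SK(SK)(IK(KI))(II(KI)K)(KKS(II(SI))(II))
  →1  K(IK(KI))(SK(IK(KI)))(II(KI)K)(KKS(II(SI))(II))
  →2  IK(KI)(II(KI)K)(KKS(II(SI))(II))
  →3  K(KI)(II(KI)K)(KKS(II(SI))(II))
  →4  KI(KKS(II(SI))(II))
  →5  I

Term B:
  start: SI(IK)(K(II))
  →1  I(K(II))(IK(K(II)))
  →2  K(II)(IK(K(II)))
  →3  II
  →4  I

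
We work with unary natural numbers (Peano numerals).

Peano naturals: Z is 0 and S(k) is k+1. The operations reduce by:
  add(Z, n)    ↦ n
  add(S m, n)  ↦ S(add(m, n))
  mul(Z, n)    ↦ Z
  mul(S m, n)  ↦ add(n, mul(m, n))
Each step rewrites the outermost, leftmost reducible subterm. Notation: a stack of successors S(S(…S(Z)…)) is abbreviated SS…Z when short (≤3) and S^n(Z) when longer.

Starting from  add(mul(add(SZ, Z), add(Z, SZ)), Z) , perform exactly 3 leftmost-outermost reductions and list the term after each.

  start: add(mul(add(SZ, Z), add(Z, SZ)), Z)
  →1  add(mul(S(add(Z, Z)), add(Z, SZ)), Z)
  →2  add(add(add(Z, SZ), mul(add(Z, Z), add(Z, SZ))), Z)
  →3  add(add(SZ, mul(add(Z, Z), add(Z, SZ))), Z)

Answer: after 3 steps: add(add(SZ, mul(add(Z, Z), add(Z, SZ))), Z)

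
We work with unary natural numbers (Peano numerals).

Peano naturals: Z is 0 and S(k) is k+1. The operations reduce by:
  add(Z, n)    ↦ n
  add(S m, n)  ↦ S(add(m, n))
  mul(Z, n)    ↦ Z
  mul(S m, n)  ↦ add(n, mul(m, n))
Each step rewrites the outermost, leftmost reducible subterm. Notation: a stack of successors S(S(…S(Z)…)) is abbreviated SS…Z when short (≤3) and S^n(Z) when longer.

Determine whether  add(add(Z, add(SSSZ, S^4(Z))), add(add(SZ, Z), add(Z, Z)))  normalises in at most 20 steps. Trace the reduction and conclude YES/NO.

Answer: YES — reaches normal form S^8(Z) in 18 ≤ 20 steps

Derivation:
  start: add(add(Z, add(SSSZ, S^4(Z))), add(add(SZ, Z), add(Z, Z)))
  step 1: add(add(SSSZ, S^4(Z)), add(add(SZ, Z), add(Z, Z)))
  step 2: add(S(add(SSZ, S^4(Z))), add(add(SZ, Z), add(Z, Z)))
  step 3: S(add(add(SSZ, S^4(Z)), add(add(SZ, Z), add(Z, Z))))
  step 4: S(add(S(add(SZ, S^4(Z))), add(add(SZ, Z), add(Z, Z))))
  step 5: S(S(add(add(SZ, S^4(Z)), add(add(SZ, Z), add(Z, Z)))))
  step 6: S(S(add(S(add(Z, S^4(Z))), add(add(SZ, Z), add(Z, Z)))))
  step 7: S(S(S(add(add(Z, S^4(Z)), add(add(SZ, Z), add(Z, Z))))))
  step 8: S(S(S(add(S^4(Z), add(add(SZ, Z), add(Z, Z))))))
  step 9: S(S(S(S(add(SSSZ, add(add(SZ, Z), add(Z, Z)))))))
  step 10: S(S(S(S(S(add(SSZ, add(add(SZ, Z), add(Z, Z))))))))
  step 11: S(S(S(S(S(S(add(SZ, add(add(SZ, Z), add(Z, Z)))))))))
  step 12: S(S(S(S(S(S(S(add(Z, add(add(SZ, Z), add(Z, Z))))))))))
  step 13: S(S(S(S(S(S(S(add(add(SZ, Z), add(Z, Z)))))))))
  step 14: S(S(S(S(S(S(S(add(S(add(Z, Z)), add(Z, Z)))))))))
  step 15: S(S(S(S(S(S(S(S(add(add(Z, Z), add(Z, Z))))))))))
  step 16: S(S(S(S(S(S(S(S(add(Z, add(Z, Z))))))))))
  step 17: S(S(S(S(S(S(S(S(add(Z, Z)))))))))
  step 18: S^8(Z)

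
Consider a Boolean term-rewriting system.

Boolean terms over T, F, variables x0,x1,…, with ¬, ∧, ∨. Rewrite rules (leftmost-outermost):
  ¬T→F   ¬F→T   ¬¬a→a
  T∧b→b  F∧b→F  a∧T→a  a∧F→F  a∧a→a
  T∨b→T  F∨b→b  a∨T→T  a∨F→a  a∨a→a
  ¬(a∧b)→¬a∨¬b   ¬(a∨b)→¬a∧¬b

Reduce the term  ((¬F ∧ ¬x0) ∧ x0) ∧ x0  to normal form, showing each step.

  start: ((¬F ∧ ¬x0) ∧ x0) ∧ x0
  →1  ((T ∧ ¬x0) ∧ x0) ∧ x0
  →2  (¬x0 ∧ x0) ∧ x0

Answer: normal form = (¬x0 ∧ x0) ∧ x0  (in 2 steps)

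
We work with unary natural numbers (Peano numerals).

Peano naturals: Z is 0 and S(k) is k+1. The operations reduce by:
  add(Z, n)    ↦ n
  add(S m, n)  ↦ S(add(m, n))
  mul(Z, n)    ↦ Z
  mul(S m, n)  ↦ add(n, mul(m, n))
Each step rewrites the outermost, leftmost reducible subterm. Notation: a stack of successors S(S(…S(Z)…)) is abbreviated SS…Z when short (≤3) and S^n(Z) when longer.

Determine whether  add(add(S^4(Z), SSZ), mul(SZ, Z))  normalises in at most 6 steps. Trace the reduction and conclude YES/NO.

  start: add(add(S^4(Z), SSZ), mul(SZ, Z))
  →1  add(S(add(SSSZ, SSZ)), mul(SZ, Z))
  →2  S(add(add(SSSZ, SSZ), mul(SZ, Z)))
  →3  S(add(S(add(SSZ, SSZ)), mul(SZ, Z)))
  →4  S(S(add(add(SSZ, SSZ), mul(SZ, Z))))
  →5  S(S(add(S(add(SZ, SSZ)), mul(SZ, Z))))
  →6  S(S(S(add(add(SZ, SSZ), mul(SZ, Z)))))

Answer: NO — after 6 steps the term is S(S(S(add(add(SZ, SSZ), mul(SZ, Z))))), not yet normal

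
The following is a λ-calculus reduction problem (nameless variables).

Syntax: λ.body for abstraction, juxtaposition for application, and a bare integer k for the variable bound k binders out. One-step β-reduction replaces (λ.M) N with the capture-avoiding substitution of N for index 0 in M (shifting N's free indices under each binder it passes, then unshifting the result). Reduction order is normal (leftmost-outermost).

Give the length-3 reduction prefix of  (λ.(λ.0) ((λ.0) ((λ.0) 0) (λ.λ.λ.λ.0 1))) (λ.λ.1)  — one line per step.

  start: (λ.(λ.0) ((λ.0) ((λ.0) 0) (λ.λ.λ.λ.0 1))) (λ.λ.1)
  [1] (λ.0) ((λ.0) ((λ.0) (λ.λ.1)) (λ.λ.λ.λ.0 1))
  [2] (λ.0) ((λ.0) (λ.λ.1)) (λ.λ.λ.λ.0 1)
  [3] (λ.0) (λ.λ.1) (λ.λ.λ.λ.0 1)

Answer: after 3 steps: (λ.0) (λ.λ.1) (λ.λ.λ.λ.0 1)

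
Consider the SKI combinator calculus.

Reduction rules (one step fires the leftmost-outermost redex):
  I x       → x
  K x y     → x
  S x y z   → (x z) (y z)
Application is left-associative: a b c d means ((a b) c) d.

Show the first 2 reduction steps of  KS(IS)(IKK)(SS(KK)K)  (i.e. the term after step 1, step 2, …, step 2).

  start: KS(IS)(IKK)(SS(KK)K)
  →1  S(IKK)(SS(KK)K)
  →2  S(KK)(SS(KK)K)

Answer: after 2 steps: S(KK)(SS(KK)K)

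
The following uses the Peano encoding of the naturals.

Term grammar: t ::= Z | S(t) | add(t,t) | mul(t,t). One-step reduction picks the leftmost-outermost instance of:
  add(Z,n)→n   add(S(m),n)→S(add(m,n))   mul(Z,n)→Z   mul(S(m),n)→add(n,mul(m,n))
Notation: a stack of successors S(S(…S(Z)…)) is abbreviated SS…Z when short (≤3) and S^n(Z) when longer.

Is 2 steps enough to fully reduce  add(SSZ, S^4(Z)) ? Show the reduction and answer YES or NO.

Answer: NO — after 2 steps the term is S(S(add(Z, S^4(Z)))), not yet normal

Working:
  start: add(SSZ, S^4(Z))
  →1  S(add(SZ, S^4(Z)))
  →2  S(S(add(Z, S^4(Z))))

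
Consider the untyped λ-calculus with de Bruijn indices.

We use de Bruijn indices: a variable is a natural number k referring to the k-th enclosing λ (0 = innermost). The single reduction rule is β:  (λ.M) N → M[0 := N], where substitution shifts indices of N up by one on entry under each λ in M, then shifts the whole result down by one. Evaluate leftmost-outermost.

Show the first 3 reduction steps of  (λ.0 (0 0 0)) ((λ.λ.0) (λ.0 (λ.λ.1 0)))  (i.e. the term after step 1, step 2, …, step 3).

Answer: after 3 steps: (λ.λ.0) (λ.0 (λ.λ.1 0)) ((λ.λ.0) (λ.0 (λ.λ.1 0))) ((λ.λ.0) (λ.0 (λ.λ.1 0)))

Working:
  start: (λ.0 (0 0 0)) ((λ.λ.0) (λ.0 (λ.λ.1 0)))
  [1] (λ.λ.0) (λ.0 (λ.λ.1 0)) ((λ.λ.0) (λ.0 (λ.λ.1 0)) ((λ.λ.0) (λ.0 (λ.λ.1 0))) ((λ.λ.0) (λ.0 (λ.λ.1 0))))
  [2] (λ.0) ((λ.λ.0) (λ.0 (λ.λ.1 0)) ((λ.λ.0) (λ.0 (λ.λ.1 0))) ((λ.λ.0) (λ.0 (λ.λ.1 0))))
  [3] (λ.λ.0) (λ.0 (λ.λ.1 0)) ((λ.λ.0) (λ.0 (λ.λ.1 0))) ((λ.λ.0) (λ.0 (λ.λ.1 0)))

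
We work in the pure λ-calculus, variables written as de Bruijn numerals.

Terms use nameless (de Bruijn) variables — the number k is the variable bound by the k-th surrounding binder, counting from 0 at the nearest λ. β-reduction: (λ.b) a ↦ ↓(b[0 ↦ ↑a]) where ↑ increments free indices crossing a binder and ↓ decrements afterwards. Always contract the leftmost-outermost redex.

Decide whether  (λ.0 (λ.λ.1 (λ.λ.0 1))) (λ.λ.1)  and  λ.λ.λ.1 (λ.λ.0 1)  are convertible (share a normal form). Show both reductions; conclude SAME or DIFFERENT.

Answer: SAME — A ⇓ λ.λ.λ.1 (λ.λ.0 1), B ⇓ λ.λ.λ.1 (λ.λ.0 1)

Working:
Term A:
  start: (λ.0 (λ.λ.1 (λ.λ.0 1))) (λ.λ.1)
  [1] (λ.λ.1) (λ.λ.1 (λ.λ.0 1))
  [2] λ.λ.λ.1 (λ.λ.0 1)

Term B:
  start: λ.λ.λ.1 (λ.λ.0 1)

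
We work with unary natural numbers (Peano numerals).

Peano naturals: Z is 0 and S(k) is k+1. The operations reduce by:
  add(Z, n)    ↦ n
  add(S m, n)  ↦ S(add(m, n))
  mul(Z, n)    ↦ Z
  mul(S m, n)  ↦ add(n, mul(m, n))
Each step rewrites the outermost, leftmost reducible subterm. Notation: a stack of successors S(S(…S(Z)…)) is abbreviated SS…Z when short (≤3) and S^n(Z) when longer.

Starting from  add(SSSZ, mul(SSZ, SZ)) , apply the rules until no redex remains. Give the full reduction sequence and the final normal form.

  start: add(SSSZ, mul(SSZ, SZ))
  →1  S(add(SSZ, mul(SSZ, SZ)))
  →2  S(S(add(SZ, mul(SSZ, SZ))))
  →3  S(S(S(add(Z, mul(SSZ, SZ)))))
  →4  S(S(S(mul(SSZ, SZ))))
  →5  S(S(S(add(SZ, mul(SZ, SZ)))))
  →6  S(S(S(S(add(Z, mul(SZ, SZ))))))
  →7  S(S(S(S(mul(SZ, SZ)))))
  →8  S(S(S(S(add(SZ, mul(Z, SZ))))))
  →9  S(S(S(S(S(add(Z, mul(Z, SZ)))))))
  →10  S(S(S(S(S(mul(Z, SZ))))))
  →11  S^5(Z)

Answer: normal form = S^5(Z)  (in 11 steps)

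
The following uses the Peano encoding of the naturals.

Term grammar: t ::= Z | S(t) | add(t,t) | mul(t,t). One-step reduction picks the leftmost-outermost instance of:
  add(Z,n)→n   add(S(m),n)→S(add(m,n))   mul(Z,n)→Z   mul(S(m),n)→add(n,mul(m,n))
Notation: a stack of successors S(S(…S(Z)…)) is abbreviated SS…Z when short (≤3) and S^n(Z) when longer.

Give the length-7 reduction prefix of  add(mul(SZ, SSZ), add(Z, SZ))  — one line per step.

  start: add(mul(SZ, SSZ), add(Z, SZ))
  step 1: add(add(SSZ, mul(Z, SSZ)), add(Z, SZ))
  step 2: add(S(add(SZ, mul(Z, SSZ))), add(Z, SZ))
  step 3: S(add(add(SZ, mul(Z, SSZ)), add(Z, SZ)))
  step 4: S(add(S(add(Z, mul(Z, SSZ))), add(Z, SZ)))
  step 5: S(S(add(add(Z, mul(Z, SSZ)), add(Z, SZ))))
  step 6: S(S(add(mul(Z, SSZ), add(Z, SZ))))
  step 7: S(S(add(Z, add(Z, SZ))))

Answer: after 7 steps: S(S(add(Z, add(Z, SZ))))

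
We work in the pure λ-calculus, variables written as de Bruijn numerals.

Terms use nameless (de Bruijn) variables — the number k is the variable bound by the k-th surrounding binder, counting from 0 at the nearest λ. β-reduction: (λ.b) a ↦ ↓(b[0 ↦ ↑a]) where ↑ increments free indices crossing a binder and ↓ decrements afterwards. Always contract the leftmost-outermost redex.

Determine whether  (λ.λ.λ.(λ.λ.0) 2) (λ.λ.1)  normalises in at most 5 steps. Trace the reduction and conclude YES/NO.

  start: (λ.λ.λ.(λ.λ.0) 2) (λ.λ.1)
  →1  λ.λ.(λ.λ.0) (λ.λ.1)
  →2  λ.λ.λ.0

Answer: YES — reaches normal form λ.λ.λ.0 in 2 ≤ 5 steps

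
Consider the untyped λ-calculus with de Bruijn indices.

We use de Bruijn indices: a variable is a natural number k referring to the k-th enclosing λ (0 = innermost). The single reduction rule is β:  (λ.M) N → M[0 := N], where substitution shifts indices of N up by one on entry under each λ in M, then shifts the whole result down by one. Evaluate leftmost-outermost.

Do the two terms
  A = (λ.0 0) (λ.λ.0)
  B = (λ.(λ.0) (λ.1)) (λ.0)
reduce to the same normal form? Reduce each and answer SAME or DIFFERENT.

Term A:
  start: (λ.0 0) (λ.λ.0)
  [1] (λ.λ.0) (λ.λ.0)
  [2] λ.0

Term B:
  start: (λ.(λ.0) (λ.1)) (λ.0)
  [1] (λ.0) (λ.λ.0)
  [2] λ.λ.0

Answer: DIFFERENT — A ⇓ λ.0, B ⇓ λ.λ.0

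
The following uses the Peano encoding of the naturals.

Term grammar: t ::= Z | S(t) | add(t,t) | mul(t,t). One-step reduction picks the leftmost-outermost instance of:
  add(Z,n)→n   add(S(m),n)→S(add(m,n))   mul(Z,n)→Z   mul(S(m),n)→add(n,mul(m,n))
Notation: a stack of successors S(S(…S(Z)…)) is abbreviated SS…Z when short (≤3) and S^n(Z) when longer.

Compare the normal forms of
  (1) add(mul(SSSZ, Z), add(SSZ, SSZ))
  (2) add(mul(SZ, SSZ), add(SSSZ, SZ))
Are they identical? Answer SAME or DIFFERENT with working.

Term A:
  start: add(mul(SSSZ, Z), add(SSZ, SSZ))
  →1  add(add(Z, mul(SSZ, Z)), add(SSZ, SSZ))
  →2  add(mul(SSZ, Z), add(SSZ, SSZ))
  →3  add(add(Z, mul(SZ, Z)), add(SSZ, SSZ))
  →4  add(mul(SZ, Z), add(SSZ, SSZ))
  →5  add(add(Z, mul(Z, Z)), add(SSZ, SSZ))
  →6  add(mul(Z, Z), add(SSZ, SSZ))
  →7  add(Z, add(SSZ, SSZ))
  →8  add(SSZ, SSZ)
  →9  S(add(SZ, SSZ))
  →10  S(S(add(Z, SSZ)))
  →11  S^4(Z)

Term B:
  start: add(mul(SZ, SSZ), add(SSSZ, SZ))
  →1  add(add(SSZ, mul(Z, SSZ)), add(SSSZ, SZ))
  →2  add(S(add(SZ, mul(Z, SSZ))), add(SSSZ, SZ))
  →3  S(add(add(SZ, mul(Z, SSZ)), add(SSSZ, SZ)))
  →4  S(add(S(add(Z, mul(Z, SSZ))), add(SSSZ, SZ)))
  →5  S(S(add(add(Z, mul(Z, SSZ)), add(SSSZ, SZ))))
  →6  S(S(add(mul(Z, SSZ), add(SSSZ, SZ))))
  →7  S(S(add(Z, add(SSSZ, SZ))))
  →8  S(S(add(SSSZ, SZ)))
  →9  S(S(S(add(SSZ, SZ))))
  →10  S(S(S(S(add(SZ, SZ)))))
  →11  S(S(S(S(S(add(Z, SZ))))))
  →12  S^6(Z)

Answer: DIFFERENT — A ⇓ S^4(Z), B ⇓ S^6(Z)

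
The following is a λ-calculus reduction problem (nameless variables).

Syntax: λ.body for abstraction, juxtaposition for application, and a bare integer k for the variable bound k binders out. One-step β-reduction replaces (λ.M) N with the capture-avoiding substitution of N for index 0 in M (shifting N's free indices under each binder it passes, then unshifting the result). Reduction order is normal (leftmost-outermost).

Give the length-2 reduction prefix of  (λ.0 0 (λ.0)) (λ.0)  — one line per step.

Answer: after 2 steps: (λ.0) (λ.0)

Working:
  start: (λ.0 0 (λ.0)) (λ.0)
  →1  (λ.0) (λ.0) (λ.0)
  →2  (λ.0) (λ.0)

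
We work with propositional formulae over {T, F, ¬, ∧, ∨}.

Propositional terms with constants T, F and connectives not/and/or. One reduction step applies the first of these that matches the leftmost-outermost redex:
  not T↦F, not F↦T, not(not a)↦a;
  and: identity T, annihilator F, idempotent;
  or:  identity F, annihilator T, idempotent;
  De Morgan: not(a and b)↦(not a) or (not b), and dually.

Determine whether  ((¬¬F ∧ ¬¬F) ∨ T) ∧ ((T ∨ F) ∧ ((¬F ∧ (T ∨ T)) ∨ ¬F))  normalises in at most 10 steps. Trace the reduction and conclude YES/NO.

Answer: YES — reaches normal form T in 8 ≤ 10 steps

Working:
  start: ((¬¬F ∧ ¬¬F) ∨ T) ∧ ((T ∨ F) ∧ ((¬F ∧ (T ∨ T)) ∨ ¬F))
  step 1: T ∧ ((T ∨ F) ∧ ((¬F ∧ (T ∨ T)) ∨ ¬F))
  step 2: (T ∨ F) ∧ ((¬F ∧ (T ∨ T)) ∨ ¬F)
  step 3: T ∧ ((¬F ∧ (T ∨ T)) ∨ ¬F)
  step 4: (¬F ∧ (T ∨ T)) ∨ ¬F
  step 5: (T ∧ (T ∨ T)) ∨ ¬F
  step 6: (T ∨ T) ∨ ¬F
  step 7: T ∨ ¬F
  step 8: T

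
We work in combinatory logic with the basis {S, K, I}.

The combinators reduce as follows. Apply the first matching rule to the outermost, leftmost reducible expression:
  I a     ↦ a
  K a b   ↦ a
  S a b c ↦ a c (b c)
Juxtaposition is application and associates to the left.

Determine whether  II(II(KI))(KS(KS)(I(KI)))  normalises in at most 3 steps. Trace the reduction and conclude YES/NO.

  start: II(II(KI))(KS(KS)(I(KI)))
  →1  I(II(KI))(KS(KS)(I(KI)))
  →2  II(KI)(KS(KS)(I(KI)))
  →3  I(KI)(KS(KS)(I(KI)))

Answer: NO — after 3 steps the term is I(KI)(KS(KS)(I(KI))), not yet normal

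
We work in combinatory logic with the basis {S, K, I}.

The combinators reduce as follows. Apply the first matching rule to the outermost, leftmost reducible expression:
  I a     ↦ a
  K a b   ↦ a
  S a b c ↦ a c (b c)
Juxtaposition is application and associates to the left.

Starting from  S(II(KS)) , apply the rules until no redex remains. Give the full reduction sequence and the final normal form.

Answer: normal form = S(KS)  (in 2 steps)

Reduction:
  start: S(II(KS))
  [1] S(I(KS))
  [2] S(KS)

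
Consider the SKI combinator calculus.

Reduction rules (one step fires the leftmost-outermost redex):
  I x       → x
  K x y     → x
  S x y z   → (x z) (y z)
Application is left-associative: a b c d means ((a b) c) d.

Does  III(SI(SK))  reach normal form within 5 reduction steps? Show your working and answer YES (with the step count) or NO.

  start: III(SI(SK))
  [1] II(SI(SK))
  [2] I(SI(SK))
  [3] SI(SK)

Answer: YES — reaches normal form SI(SK) in 3 ≤ 5 steps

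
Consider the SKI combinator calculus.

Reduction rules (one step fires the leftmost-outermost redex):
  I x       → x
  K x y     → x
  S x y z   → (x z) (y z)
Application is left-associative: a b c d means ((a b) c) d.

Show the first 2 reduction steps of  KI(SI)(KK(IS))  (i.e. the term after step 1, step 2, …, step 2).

  start: KI(SI)(KK(IS))
  step 1: I(KK(IS))
  step 2: KK(IS)

Answer: after 2 steps: KK(IS)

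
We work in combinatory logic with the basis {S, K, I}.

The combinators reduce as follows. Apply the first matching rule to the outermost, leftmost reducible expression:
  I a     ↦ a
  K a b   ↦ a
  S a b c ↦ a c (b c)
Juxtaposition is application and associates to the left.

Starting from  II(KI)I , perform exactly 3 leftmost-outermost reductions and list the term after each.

  start: II(KI)I
  step 1: I(KI)I
  step 2: KII
  step 3: I

Answer: after 3 steps: I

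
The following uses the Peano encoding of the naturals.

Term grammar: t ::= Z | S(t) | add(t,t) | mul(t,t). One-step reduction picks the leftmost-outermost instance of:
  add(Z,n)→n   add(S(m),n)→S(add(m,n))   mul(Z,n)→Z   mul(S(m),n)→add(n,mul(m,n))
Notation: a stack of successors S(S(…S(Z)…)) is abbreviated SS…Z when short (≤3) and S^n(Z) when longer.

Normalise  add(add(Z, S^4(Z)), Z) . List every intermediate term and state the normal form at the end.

Answer: normal form = S^4(Z)  (in 6 steps)

Derivation:
  start: add(add(Z, S^4(Z)), Z)
  →1  add(S^4(Z), Z)
  →2  S(add(SSSZ, Z))
  →3  S(S(add(SSZ, Z)))
  →4  S(S(S(add(SZ, Z))))
  →5  S(S(S(S(add(Z, Z)))))
  →6  S^4(Z)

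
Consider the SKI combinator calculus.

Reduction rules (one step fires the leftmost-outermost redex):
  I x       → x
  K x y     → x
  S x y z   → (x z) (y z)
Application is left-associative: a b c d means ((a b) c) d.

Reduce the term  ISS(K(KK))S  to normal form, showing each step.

  start: ISS(K(KK))S
  [1] SS(K(KK))S
  [2] SS(K(KK)S)
  [3] SS(KK)

Answer: normal form = SS(KK)  (in 3 steps)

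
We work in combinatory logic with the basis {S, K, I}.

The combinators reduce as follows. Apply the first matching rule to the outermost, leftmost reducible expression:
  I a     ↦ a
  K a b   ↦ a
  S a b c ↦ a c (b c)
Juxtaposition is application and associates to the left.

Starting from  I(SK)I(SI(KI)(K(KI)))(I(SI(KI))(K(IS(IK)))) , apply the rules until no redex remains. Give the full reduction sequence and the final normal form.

  start: I(SK)I(SI(KI)(K(KI)))(I(SI(KI))(K(IS(IK))))
  step 1: SKI(SI(KI)(K(KI)))(I(SI(KI))(K(IS(IK))))
  step 2: K(SI(KI)(K(KI)))(I(SI(KI)(K(KI))))(I(SI(KI))(K(IS(IK))))
  step 3: SI(KI)(K(KI))(I(SI(KI))(K(IS(IK))))
  step 4: I(K(KI))(KI(K(KI)))(I(SI(KI))(K(IS(IK))))
  step 5: K(KI)(KI(K(KI)))(I(SI(KI))(K(IS(IK))))
  step 6: KI(I(SI(KI))(K(IS(IK))))
  step 7: I

Answer: normal form = I  (in 7 steps)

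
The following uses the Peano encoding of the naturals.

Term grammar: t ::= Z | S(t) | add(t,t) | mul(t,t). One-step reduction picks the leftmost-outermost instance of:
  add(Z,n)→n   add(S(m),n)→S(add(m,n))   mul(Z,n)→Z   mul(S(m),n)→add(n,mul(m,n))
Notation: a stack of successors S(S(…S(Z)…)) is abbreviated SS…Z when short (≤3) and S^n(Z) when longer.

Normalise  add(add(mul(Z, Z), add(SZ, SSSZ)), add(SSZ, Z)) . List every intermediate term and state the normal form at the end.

  start: add(add(mul(Z, Z), add(SZ, SSSZ)), add(SSZ, Z))
  →1  add(add(Z, add(SZ, SSSZ)), add(SSZ, Z))
  →2  add(add(SZ, SSSZ), add(SSZ, Z))
  →3  add(S(add(Z, SSSZ)), add(SSZ, Z))
  →4  S(add(add(Z, SSSZ), add(SSZ, Z)))
  →5  S(add(SSSZ, add(SSZ, Z)))
  →6  S(S(add(SSZ, add(SSZ, Z))))
  →7  S(S(S(add(SZ, add(SSZ, Z)))))
  →8  S(S(S(S(add(Z, add(SSZ, Z))))))
  →9  S(S(S(S(add(SSZ, Z)))))
  →10  S(S(S(S(S(add(SZ, Z))))))
  →11  S(S(S(S(S(S(add(Z, Z)))))))
  →12  S^6(Z)

Answer: normal form = S^6(Z)  (in 12 steps)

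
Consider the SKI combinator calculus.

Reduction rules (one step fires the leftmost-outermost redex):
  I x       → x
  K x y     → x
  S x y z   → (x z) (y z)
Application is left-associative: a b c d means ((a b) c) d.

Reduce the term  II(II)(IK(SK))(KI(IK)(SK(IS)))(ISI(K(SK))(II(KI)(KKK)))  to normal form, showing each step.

Answer: normal form = SK(SK)  (in 14 steps)

Working:
  start: II(II)(IK(SK))(KI(IK)(SK(IS)))(ISI(K(SK))(II(KI)(KKK)))
  step 1: I(II)(IK(SK))(KI(IK)(SK(IS)))(ISI(K(SK))(II(KI)(KKK)))
  step 2: II(IK(SK))(KI(IK)(SK(IS)))(ISI(K(SK))(II(KI)(KKK)))
  step 3: I(IK(SK))(KI(IK)(SK(IS)))(ISI(K(SK))(II(KI)(KKK)))
  step 4: IK(SK)(KI(IK)(SK(IS)))(ISI(K(SK))(II(KI)(KKK)))
  step 5: K(SK)(KI(IK)(SK(IS)))(ISI(K(SK))(II(KI)(KKK)))
  step 6: SK(ISI(K(SK))(II(KI)(KKK)))
  step 7: SK(SI(K(SK))(II(KI)(KKK)))
  step 8: SK(I(II(KI)(KKK))(K(SK)(II(KI)(KKK))))
  step 9: SK(II(KI)(KKK)(K(SK)(II(KI)(KKK))))
  step 10: SK(I(KI)(KKK)(K(SK)(II(KI)(KKK))))
  step 11: SK(KI(KKK)(K(SK)(II(KI)(KKK))))
  step 12: SK(I(K(SK)(II(KI)(KKK))))
  step 13: SK(K(SK)(II(KI)(KKK)))
  step 14: SK(SK)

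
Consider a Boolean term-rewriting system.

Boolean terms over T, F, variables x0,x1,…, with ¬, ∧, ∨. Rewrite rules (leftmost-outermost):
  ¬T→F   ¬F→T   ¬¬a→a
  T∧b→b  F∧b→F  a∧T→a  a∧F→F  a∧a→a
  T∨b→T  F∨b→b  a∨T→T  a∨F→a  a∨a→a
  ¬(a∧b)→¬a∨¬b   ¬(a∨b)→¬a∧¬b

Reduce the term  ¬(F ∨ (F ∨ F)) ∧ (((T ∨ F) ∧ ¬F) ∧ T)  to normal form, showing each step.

  start: ¬(F ∨ (F ∨ F)) ∧ (((T ∨ F) ∧ ¬F) ∧ T)
  [1] (¬F ∧ ¬(F ∨ F)) ∧ (((T ∨ F) ∧ ¬F) ∧ T)
  [2] (T ∧ ¬(F ∨ F)) ∧ (((T ∨ F) ∧ ¬F) ∧ T)
  [3] ¬(F ∨ F) ∧ (((T ∨ F) ∧ ¬F) ∧ T)
  [4] (¬F ∧ ¬F) ∧ (((T ∨ F) ∧ ¬F) ∧ T)
  [5] ¬F ∧ (((T ∨ F) ∧ ¬F) ∧ T)
  [6] T ∧ (((T ∨ F) ∧ ¬F) ∧ T)
  [7] ((T ∨ F) ∧ ¬F) ∧ T
  [8] (T ∨ F) ∧ ¬F
  [9] T ∧ ¬F
  [10] ¬F
  [11] T

Answer: normal form = T  (in 11 steps)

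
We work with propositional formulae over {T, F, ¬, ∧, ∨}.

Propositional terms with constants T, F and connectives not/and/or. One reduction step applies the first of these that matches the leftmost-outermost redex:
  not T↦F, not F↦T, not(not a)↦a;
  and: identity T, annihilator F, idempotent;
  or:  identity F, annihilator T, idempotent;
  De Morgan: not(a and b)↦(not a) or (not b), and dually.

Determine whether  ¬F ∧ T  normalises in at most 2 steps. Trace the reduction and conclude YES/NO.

Answer: YES — reaches normal form T in 2 ≤ 2 steps

Derivation:
  start: ¬F ∧ T
  [1] ¬F
  [2] T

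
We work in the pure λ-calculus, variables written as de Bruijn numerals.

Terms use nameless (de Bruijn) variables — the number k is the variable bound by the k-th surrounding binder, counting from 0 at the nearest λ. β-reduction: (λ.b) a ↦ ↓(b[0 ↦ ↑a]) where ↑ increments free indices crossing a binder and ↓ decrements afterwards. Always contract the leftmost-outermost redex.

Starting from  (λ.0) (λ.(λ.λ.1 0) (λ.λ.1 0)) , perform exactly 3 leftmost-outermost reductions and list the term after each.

  start: (λ.0) (λ.(λ.λ.1 0) (λ.λ.1 0))
  →1  λ.(λ.λ.1 0) (λ.λ.1 0)
  →2  λ.λ.(λ.λ.1 0) 0
  →3  λ.λ.λ.1 0

Answer: after 3 steps: λ.λ.λ.1 0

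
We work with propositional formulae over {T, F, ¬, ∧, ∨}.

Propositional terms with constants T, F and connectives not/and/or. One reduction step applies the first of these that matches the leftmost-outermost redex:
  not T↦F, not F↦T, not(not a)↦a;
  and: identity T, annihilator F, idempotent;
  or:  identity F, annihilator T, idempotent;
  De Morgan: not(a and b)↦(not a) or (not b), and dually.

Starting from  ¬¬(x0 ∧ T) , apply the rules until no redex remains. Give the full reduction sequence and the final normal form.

  start: ¬¬(x0 ∧ T)
  [1] x0 ∧ T
  [2] x0

Answer: normal form = x0  (in 2 steps)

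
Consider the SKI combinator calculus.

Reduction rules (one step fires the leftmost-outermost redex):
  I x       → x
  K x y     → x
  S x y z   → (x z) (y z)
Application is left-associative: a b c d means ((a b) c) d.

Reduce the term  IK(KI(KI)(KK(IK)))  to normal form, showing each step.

Answer: normal form = KK  (in 4 steps)

Working:
  start: IK(KI(KI)(KK(IK)))
  step 1: K(KI(KI)(KK(IK)))
  step 2: K(I(KK(IK)))
  step 3: K(KK(IK))
  step 4: KK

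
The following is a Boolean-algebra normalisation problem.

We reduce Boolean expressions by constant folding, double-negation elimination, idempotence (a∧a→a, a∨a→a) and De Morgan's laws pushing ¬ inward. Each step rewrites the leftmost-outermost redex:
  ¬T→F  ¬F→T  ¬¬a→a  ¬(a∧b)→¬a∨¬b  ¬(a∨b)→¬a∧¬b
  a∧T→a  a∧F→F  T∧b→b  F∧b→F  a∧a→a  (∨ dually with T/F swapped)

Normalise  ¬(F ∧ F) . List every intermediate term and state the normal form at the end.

  start: ¬(F ∧ F)
  →1  ¬F ∨ ¬F
  →2  ¬F
  →3  T

Answer: normal form = T  (in 3 steps)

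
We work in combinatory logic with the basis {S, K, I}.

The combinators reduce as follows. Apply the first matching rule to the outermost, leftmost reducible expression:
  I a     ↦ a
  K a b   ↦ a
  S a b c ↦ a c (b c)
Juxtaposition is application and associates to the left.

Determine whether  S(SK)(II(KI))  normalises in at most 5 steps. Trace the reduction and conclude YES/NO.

Answer: YES — reaches normal form S(SK)(KI) in 2 ≤ 5 steps

Derivation:
  start: S(SK)(II(KI))
  step 1: S(SK)(I(KI))
  step 2: S(SK)(KI)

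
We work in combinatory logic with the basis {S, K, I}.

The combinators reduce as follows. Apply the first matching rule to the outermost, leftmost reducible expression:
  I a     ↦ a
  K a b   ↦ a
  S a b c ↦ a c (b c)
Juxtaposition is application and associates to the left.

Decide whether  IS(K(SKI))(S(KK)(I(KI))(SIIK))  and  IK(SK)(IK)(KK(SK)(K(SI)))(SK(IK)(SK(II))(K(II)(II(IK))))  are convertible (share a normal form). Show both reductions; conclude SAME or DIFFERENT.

Answer: DIFFERENT — A ⇓ S(K(SKI))(KI), B ⇓ I

Reduction:
Term A:
  start: IS(K(SKI))(S(KK)(I(KI))(SIIK))
  [1] S(K(SKI))(S(KK)(I(KI))(SIIK))
  [2] S(K(SKI))(KK(SIIK)(I(KI)(SIIK)))
  [3] S(K(SKI))(K(I(KI)(SIIK)))
  [4] S(K(SKI))(K(KI(SIIK)))
  [5] S(K(SKI))(KI)

Term B:
  start: IK(SK)(IK)(KK(SK)(K(SI)))(SK(IK)(SK(II))(K(II)(II(IK))))
  [1] K(SK)(IK)(KK(SK)(K(SI)))(SK(IK)(SK(II))(K(II)(II(IK))))
  [2] SK(KK(SK)(K(SI)))(SK(IK)(SK(II))(K(II)(II(IK))))
  [3] K(SK(IK)(SK(II))(K(II)(II(IK))))(KK(SK)(K(SI))(SK(IK)(SK(II))(K(II)(II(IK)))))
  [4] SK(IK)(SK(II))(K(II)(II(IK)))
  [5] K(SK(II))(IK(SK(II)))(K(II)(II(IK)))
  [6] SK(II)(K(II)(II(IK)))
  [7] K(K(II)(II(IK)))(II(K(II)(II(IK))))
  [8] K(II)(II(IK))
  [9] II
  [10] I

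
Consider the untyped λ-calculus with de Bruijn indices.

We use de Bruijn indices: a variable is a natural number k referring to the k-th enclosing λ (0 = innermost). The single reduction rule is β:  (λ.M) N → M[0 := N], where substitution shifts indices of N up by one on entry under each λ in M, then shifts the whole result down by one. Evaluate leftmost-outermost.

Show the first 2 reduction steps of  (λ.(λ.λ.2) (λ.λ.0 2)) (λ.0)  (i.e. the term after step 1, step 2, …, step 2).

  start: (λ.(λ.λ.2) (λ.λ.0 2)) (λ.0)
  [1] (λ.λ.λ.0) (λ.λ.0 (λ.0))
  [2] λ.λ.0

Answer: after 2 steps: λ.λ.0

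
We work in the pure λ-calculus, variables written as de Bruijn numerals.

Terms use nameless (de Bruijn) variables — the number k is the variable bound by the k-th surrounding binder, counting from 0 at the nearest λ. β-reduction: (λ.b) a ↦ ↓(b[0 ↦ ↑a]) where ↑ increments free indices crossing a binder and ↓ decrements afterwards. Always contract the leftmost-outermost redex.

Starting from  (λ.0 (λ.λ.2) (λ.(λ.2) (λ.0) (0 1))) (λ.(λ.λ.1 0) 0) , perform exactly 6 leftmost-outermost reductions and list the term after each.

  start: (λ.0 (λ.λ.2) (λ.(λ.2) (λ.0) (0 1))) (λ.(λ.λ.1 0) 0)
  [1] (λ.(λ.λ.1 0) 0) (λ.λ.λ.(λ.λ.1 0) 0) (λ.(λ.λ.(λ.λ.1 0) 0) (λ.0) (0 (λ.(λ.λ.1 0) 0)))
  [2] (λ.λ.1 0) (λ.λ.λ.(λ.λ.1 0) 0) (λ.(λ.λ.(λ.λ.1 0) 0) (λ.0) (0 (λ.(λ.λ.1 0) 0)))
  [3] (λ.(λ.λ.λ.(λ.λ.1 0) 0) 0) (λ.(λ.λ.(λ.λ.1 0) 0) (λ.0) (0 (λ.(λ.λ.1 0) 0)))
  [4] (λ.λ.λ.(λ.λ.1 0) 0) (λ.(λ.λ.(λ.λ.1 0) 0) (λ.0) (0 (λ.(λ.λ.1 0) 0)))
  [5] λ.λ.(λ.λ.1 0) 0
  [6] λ.λ.λ.1 0

Answer: after 6 steps: λ.λ.λ.1 0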